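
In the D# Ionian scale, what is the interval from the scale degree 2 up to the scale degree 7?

D# major: D# E# F## G# A# B# C##.
That puts E# below C##.
Counting 6 letters and 9 half steps from E# gives a major sixth.

major sixth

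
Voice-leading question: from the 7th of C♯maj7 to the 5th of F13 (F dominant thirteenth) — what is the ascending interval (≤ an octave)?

C♯maj7 has B♯ as its 7th, and F13 (F dominant thirteenth) has C as its 5th.
B♯ up to C is 0 semitones, a whole step narrower than a major second, so the interval is diminished.

d2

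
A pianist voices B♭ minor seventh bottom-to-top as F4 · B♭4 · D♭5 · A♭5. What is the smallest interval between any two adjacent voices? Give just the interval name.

Adjacent intervals: F4→B♭4 = perfect fourth; B♭4→D♭5 = minor third; D♭5→A♭5 = perfect fifth.
The smallest is B♭4 to D♭5, a minor third (3 semitones).

minor third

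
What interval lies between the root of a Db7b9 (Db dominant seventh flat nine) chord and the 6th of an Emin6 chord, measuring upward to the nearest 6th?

Db7b9 (Db dominant seventh flat nine) has Db as its root, and Emin6 has C# as its 6th.
From Db to C#: 12 semitones over a seventh = augmented.

augmented seventh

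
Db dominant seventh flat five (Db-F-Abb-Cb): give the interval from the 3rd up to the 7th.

3rd = F; 7th = Cb.
5 letter names make it a fifth; at 6 semitones (a half step narrower than perfect) the quality is diminished.
This 3–7 tritone is the characteristic tension at the heart of the dominant sound.

diminished 5th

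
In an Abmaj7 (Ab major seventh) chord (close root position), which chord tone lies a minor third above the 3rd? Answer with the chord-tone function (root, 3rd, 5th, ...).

5th

Ab major seventh is spelled Ab–C–Eb–G.
The 3rd is C. A minor third above C is Eb.
Eb is the chord's 5th.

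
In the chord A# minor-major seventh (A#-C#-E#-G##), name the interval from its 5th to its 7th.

major third

That puts E# below G##.
E# up to G## spans 3 letter names and 4 semitones — a major third.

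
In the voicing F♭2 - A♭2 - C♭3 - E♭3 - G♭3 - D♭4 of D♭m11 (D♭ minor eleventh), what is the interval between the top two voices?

Those voices are G♭3 and D♭4.
G♭ up to D♭ spans 5 letter names and 7 semitones — a perfect fifth.

perfect 5th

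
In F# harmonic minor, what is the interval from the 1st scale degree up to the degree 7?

Spelling F# harmonic minor: F# G# A B C# D E#.
The 1st scale degree is F# and the 7th degree is E#.
From F# to E# is 11 semitones, exactly the major seventh.

major seventh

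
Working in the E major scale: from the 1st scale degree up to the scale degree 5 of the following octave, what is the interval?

E major: E F# G# A B C# D#.
The 1st scale degree is E and the scale degree 5 (up an octave) is B.
From E to B is 19 semitones, exactly the perfect twelfth.

perfect twelfth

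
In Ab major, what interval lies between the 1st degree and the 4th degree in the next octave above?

The scale runs Ab Bb C Db Eb F G.
That puts Ab below Db.
Counting 11 letters and 17 half steps from Ab gives a perfect eleventh.

P11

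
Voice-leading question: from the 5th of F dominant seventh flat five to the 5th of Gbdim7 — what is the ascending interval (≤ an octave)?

The 5th of F dominant seventh flat five is Cb; the 5th of Gbdim7 is Dbb.
From Cb to Dbb: 1 semitone over a second = minor.

minor 2nd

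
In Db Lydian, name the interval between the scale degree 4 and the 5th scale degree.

The scale runs Db Eb F G Ab Bb C.
Scale degree 4 = G; 5th scale degree = Ab.
G up to Ab is 1 semitone, a half step narrower than a major second, so the interval is minor.

minor second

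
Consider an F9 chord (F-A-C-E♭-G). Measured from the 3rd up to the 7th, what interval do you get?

The 3rd is A and the 7th is E♭.
A up to E♭ is 6 semitones, a half step narrower than a perfect fifth, so the interval is diminished.

d5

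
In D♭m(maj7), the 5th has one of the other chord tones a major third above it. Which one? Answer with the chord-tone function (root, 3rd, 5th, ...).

7th

Spelling the chord: D♭ F♭ A♭ C.
The 5th is A♭. A major third above A♭ is C.
C is the chord's 7th.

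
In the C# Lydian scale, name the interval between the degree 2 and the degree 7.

major 6th

The scale runs C# D# E# F## G# A# B#.
Degree 2 = D#; 7th degree = B#.
Counting 6 letters and 9 half steps from D# gives a major sixth.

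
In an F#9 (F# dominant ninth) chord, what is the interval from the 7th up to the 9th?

major third

F#9 (F# dominant ninth) is spelled F#, A#, C#, E, G#.
The 7th is E and the 9th is G#.
Counting 3 letters and 4 half steps from E gives a major third.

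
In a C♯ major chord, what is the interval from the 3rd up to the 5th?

C♯ (C♯ major) is spelled C♯–E♯–G♯.
So we need the interval from E♯ up to G♯.
From E♯ to G♯: 3 semitones over a third = minor.

minor third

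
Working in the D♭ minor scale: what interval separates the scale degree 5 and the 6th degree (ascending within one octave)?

minor second

D♭ natural minor: D♭ E♭ F♭ G♭ A♭ B𝄫 C♭.
That puts A♭ below B𝄫.
A♭ up to B𝄫 is 1 semitone, a half step narrower than a major second, so the interval is minor.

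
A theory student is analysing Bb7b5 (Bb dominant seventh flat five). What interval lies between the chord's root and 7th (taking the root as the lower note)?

m7

Bb7b5 is spelled Bb, D, Fb, Ab.
That puts Bb below Ab.
Bb up to Ab is 10 semitones, a half step narrower than a major seventh, so the interval is minor.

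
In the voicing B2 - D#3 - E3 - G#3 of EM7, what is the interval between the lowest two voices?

major third

Those voices are B2 and D#3.
Counting 3 letters and 4 half steps from B gives a major third.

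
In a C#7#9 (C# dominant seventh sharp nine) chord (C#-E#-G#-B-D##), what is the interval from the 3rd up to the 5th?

minor third

3rd = E#; 5th = G#.
E# up to G# is 3 semitones, a half step narrower than a major third, so the interval is minor.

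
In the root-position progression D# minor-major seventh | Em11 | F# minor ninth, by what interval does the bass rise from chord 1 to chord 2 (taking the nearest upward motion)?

minor 2nd

The roots are D# and E.
2 letter names make it a second; at 1 semitone (a half step narrower than major) the quality is minor.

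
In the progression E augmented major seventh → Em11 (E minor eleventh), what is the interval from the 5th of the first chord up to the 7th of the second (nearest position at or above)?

diminished third

E augmented major seventh has B# as its 5th, and Em11 (E minor eleventh) has D as its 7th.
From B# to D: 2 semitones over a third = diminished.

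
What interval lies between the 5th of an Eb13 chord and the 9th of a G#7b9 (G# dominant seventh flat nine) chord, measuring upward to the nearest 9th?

Eb13 has Bb as its 5th, and G#7b9 (G# dominant seventh flat nine) has A as its 9th.
Counting 7 letters and 11 half steps from Bb gives a major seventh.

major seventh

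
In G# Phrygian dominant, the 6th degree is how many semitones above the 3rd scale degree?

4

The scale is G# A B# C# D# E F#.
B# up to E is a diminished fourth — 4 semitones.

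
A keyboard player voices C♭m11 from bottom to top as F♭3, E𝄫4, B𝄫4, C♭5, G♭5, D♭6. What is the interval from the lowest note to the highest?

The outer voices are F♭3 and D♭6.
From F♭ to D♭ is 33 semitones, exactly the major 20th.

major 20th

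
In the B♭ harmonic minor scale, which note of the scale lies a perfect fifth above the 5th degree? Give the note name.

The scale is B♭ C D♭ E♭ F G♭ A.
The 5th degree is F; a perfect fifth above that is C — scale degree 2.

C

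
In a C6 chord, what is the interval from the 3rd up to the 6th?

perfect fourth

C6: C–E–G–A.
That puts E below A.
E up to A spans 4 letter names and 5 semitones — a perfect fourth.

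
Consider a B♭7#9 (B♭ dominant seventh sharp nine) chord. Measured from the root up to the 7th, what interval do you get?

minor seventh

Spelling the chord: B♭-D-F-A♭-C♯.
The root is B♭ and the 7th is A♭.
7 letter names make it a seventh; at 10 semitones (a half step narrower than major) the quality is minor.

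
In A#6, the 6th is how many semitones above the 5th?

2

The chord tones of A# major sixth are A# C## E# F##.
E# to F## is a major second: 2 semitones.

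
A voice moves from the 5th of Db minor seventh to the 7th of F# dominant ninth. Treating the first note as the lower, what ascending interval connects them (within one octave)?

augmented fifth

The 5th of Db minor seventh is Ab; the 7th of F# dominant ninth is E.
Ab up to E is 8 semitones, a half step wider than a perfect fifth, so the interval is augmented.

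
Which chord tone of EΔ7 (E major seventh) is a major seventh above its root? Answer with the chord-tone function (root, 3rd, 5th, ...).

Emaj7 (E major seventh): E-G#-B-D#.
The root is E. A major seventh above E is D#.
D# is the chord's 7th.

7th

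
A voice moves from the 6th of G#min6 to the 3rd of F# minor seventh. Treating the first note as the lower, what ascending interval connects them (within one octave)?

diminished fourth

The 6th of G#min6 is E#; the 3rd of F# minor seventh is A.
E# up to A is 4 semitones, a half step narrower than a perfect fourth, so the interval is diminished.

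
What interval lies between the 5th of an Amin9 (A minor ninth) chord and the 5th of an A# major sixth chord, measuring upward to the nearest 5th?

The 5th of Amin9 (A minor ninth) is E; the 5th of A# major sixth is E#.
From E to E#: 1 semitone over a unison = augmented.

augmented 1st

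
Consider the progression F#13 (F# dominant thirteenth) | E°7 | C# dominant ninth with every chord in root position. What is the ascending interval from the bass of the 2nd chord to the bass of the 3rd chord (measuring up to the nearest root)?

The roots are E and C#.
From E to C# is 9 semitones, exactly the major sixth.

major sixth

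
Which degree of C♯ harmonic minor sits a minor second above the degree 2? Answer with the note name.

The scale is C♯ D♯ E F♯ G♯ A B♯.
The degree 2 is D♯; a minor second above that is E — scale degree 3.

E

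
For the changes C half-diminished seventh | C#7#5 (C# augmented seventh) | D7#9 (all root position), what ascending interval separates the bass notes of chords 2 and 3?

The roots are C# and D.
C# up to D is 1 semitone, a half step narrower than a major second, so the interval is minor.

minor 2nd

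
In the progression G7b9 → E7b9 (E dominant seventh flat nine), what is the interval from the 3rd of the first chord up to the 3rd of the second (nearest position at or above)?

G7b9 has B as its 3rd, and E7b9 (E dominant seventh flat nine) has G# as its 3rd.
Counting 6 letters and 9 half steps from B gives a major sixth.

major sixth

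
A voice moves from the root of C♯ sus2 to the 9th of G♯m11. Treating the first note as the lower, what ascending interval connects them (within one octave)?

major sixth

The root of C♯ sus2 is C♯; the 9th of G♯m11 is A♯.
C♯ up to A♯ spans 6 letter names and 9 semitones — a major sixth.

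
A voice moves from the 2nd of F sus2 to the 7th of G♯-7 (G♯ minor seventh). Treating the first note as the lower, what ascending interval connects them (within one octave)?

The 2nd of F sus2 is G; the 7th of G♯-7 (G♯ minor seventh) is F♯.
From G to F♯ is 11 semitones, exactly the major seventh.

M7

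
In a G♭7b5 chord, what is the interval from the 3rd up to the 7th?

The chord tones of G♭7b5 are G♭, B♭, D𝄫, F♭.
The 3rd is B♭ and the 7th is F♭.
From B♭ to F♭: 6 semitones over a fifth = diminished.
That tritone between 3rd and 7th is what gives the dominant seventh its pull toward resolution.

d5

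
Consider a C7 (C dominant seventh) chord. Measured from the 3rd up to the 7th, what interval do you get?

C7 (C dominant seventh) is spelled C, E, G, Bb.
The 3rd is E and the 7th is Bb.
From E to Bb: 6 semitones over a fifth = diminished.

diminished fifth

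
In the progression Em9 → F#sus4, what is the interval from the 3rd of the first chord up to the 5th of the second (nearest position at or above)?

Em9 has G as its 3rd, and F#sus4 has C# as its 5th.
From G to C#: 6 semitones over a fourth = augmented.

augmented 4th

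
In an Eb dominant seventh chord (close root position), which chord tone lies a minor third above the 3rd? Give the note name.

Bb

Eb7 (Eb dominant seventh): Eb, G, Bb, Db.
The 3rd is G. A minor third above G is Bb.
Bb is the chord's 5th.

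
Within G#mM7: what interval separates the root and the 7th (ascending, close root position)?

The chord tones of G#mM7 are G# B D# F##.
So we need the interval from G# up to F##.
From G# to F## is 11 semitones, exactly the major seventh.

major 7th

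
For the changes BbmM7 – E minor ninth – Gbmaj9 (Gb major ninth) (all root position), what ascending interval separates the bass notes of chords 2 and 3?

The roots are E and Gb.
From E to Gb: 2 semitones over a third = diminished.

diminished third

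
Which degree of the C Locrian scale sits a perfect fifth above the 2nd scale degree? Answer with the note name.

The scale is C Db Eb F Gb Ab Bb.
The 2nd scale degree is Db; a perfect fifth above that is Ab — scale degree 6.

Ab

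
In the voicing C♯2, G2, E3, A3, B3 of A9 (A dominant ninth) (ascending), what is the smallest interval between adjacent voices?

major 2nd

Adjacent intervals: C♯2→G2 = diminished fifth; G2→E3 = major sixth; E3→A3 = perfect fourth; A3→B3 = major second.
The smallest is A3 to B3, a major second (2 semitones).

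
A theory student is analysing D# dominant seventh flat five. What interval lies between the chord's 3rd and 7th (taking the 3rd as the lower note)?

diminished fifth

D# dominant seventh flat five is spelled D#–F##–A–C#.
3rd = F##; 7th = C#.
F## up to C# is 6 semitones, a half step narrower than a perfect fifth, so the interval is diminished.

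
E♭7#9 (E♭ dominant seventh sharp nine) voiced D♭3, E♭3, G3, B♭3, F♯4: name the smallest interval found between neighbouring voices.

major second

Adjacent intervals: D♭3→E♭3 = major second; E♭3→G3 = major third; G3→B♭3 = minor third; B♭3→F♯4 = augmented fifth.
The smallest is D♭3 to E♭3, a major second (2 semitones).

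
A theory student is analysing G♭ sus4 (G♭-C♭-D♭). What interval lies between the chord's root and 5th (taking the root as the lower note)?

perfect fifth

Root = G♭; 5th = D♭.
G♭ up to D♭ spans 5 letter names and 7 semitones — a perfect fifth.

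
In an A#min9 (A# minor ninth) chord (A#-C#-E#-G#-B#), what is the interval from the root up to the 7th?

So we need the interval from A# up to G#.
7 letter names make it a seventh; at 10 semitones (a half step narrower than major) the quality is minor.

minor seventh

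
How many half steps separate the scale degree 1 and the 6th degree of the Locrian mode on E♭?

8

The scale is E♭ F♭ G♭ A♭ B𝄫 C♭ D♭.
E♭ up to C♭ is a minor sixth — 8 semitones.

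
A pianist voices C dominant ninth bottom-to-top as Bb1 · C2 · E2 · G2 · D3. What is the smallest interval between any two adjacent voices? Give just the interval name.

Adjacent intervals: Bb1→C2 = major second; C2→E2 = major third; E2→G2 = minor third; G2→D3 = perfect fifth.
The smallest is Bb1 to C2, a major second (2 semitones).

major second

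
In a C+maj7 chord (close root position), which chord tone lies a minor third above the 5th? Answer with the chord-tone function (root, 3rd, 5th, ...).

C augmented major seventh: C-E-G♯-B.
The 5th is G♯. A minor third above G♯ is B.
B is the chord's 7th.

7th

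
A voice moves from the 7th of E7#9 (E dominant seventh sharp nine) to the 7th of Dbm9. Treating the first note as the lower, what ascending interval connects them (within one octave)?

E7#9 (E dominant seventh sharp nine) has D as its 7th, and Dbm9 has Cb as its 7th.
D up to Cb is 9 semitones, a whole step narrower than a major seventh, so the interval is diminished.

diminished 7th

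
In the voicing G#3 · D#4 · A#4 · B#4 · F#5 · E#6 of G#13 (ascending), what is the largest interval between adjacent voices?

Adjacent intervals: G#3→D#4 = perfect fifth; D#4→A#4 = perfect fifth; A#4→B#4 = major second; B#4→F#5 = diminished fifth; F#5→E#6 = major seventh.
The largest is F#5 to E#6, a major seventh (11 semitones).

major 7th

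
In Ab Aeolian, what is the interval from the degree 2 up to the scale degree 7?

Ab natural minor: Ab Bb Cb Db Eb Fb Gb.
The degree 2 is Bb and the scale degree 7 is Gb.
Bb up to Gb is 8 semitones, a half step narrower than a major sixth, so the interval is minor.

minor sixth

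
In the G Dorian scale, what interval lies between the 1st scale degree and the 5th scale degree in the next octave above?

G dorian: G A B♭ C D E F.
The 1st scale degree is G and the degree 5 (up an octave) is D.
From G to D is 19 semitones, exactly the perfect twelfth.

perfect 12th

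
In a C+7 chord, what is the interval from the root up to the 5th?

augmented fifth

Spelling the chord: C, E, G#, Bb.
The root is C and the 5th is G#.
C up to G# is 8 semitones, a half step wider than a perfect fifth, so the interval is augmented.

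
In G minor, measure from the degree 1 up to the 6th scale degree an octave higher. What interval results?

Spelling G minor: G A B♭ C D E♭ F.
That puts G below E♭.
G up to E♭ is 20 semitones, a half step narrower than a major thirteenth, so the interval is minor.

minor 13th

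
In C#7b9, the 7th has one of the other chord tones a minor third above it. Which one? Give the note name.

C#7b9 is spelled C#-E#-G#-B-D.
The 7th is B. A minor third above B is D.
D is the chord's 9th.

D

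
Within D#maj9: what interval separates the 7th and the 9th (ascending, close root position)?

The chord tones of D#maj9 are D#–F##–A#–C##–E#.
7th = C##; 9th = E#.
C## up to E# is 3 semitones, a half step narrower than a major third, so the interval is minor.

m3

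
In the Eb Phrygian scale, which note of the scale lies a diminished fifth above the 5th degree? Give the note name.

Fb

The scale is Eb Fb Gb Ab Bb Cb Db.
The 5th degree is Bb; a diminished fifth above that is Fb — scale degree 2.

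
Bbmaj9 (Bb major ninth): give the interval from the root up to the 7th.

Bbmaj9 (Bb major ninth) is spelled Bb D F A C.
Root = Bb; 7th = A.
Bb up to A spans 7 letter names and 11 semitones — a major seventh.

major seventh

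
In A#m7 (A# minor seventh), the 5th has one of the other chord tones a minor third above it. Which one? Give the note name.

A#m7 is spelled A#-C#-E#-G#.
The 5th is E#. A minor third above E# is G#.
G# is the chord's 7th.

G#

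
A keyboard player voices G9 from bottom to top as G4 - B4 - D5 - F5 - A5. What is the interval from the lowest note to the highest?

major 9th

The outer voices are G4 and A5.
From G to A is 14 semitones, exactly the major ninth.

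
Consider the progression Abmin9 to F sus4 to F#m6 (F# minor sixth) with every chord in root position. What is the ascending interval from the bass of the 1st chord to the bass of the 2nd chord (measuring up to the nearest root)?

major sixth

The roots are Ab and F.
Ab up to F spans 6 letter names and 9 semitones — a major sixth.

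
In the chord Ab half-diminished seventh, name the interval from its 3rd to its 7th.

Abø (Ab half-diminished seventh): Ab, Cb, Ebb, Gb.
3rd = Cb; 7th = Gb.
Counting 5 letters and 7 half steps from Cb gives a perfect fifth.

perfect fifth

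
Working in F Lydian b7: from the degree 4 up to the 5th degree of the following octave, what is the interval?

minor ninth

F lydian dominant: F G A B C D Eb.
So we need the interval from B up to C.
9 letter names make it a ninth; at 13 semitones (a half step narrower than major) the quality is minor.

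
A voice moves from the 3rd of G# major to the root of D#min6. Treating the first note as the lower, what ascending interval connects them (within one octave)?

G# major has B# as its 3rd, and D#min6 has D# as its root.
3 letter names make it a third; at 3 semitones (a half step narrower than major) the quality is minor.

minor third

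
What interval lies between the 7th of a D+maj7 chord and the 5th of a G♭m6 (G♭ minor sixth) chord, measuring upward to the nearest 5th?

diminished second

The 7th of D+maj7 is C♯; the 5th of G♭m6 (G♭ minor sixth) is D♭.
C♯ up to D♭ is 0 semitones, a whole step narrower than a major second, so the interval is diminished.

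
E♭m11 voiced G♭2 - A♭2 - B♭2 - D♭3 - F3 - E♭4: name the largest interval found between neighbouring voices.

Adjacent intervals: G♭2→A♭2 = major second; A♭2→B♭2 = major second; B♭2→D♭3 = minor third; D♭3→F3 = major third; F3→E♭4 = minor seventh.
The largest is F3 to E♭4, a minor seventh (10 semitones).

minor 7th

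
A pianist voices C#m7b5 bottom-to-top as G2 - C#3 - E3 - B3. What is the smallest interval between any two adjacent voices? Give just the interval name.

minor third

Adjacent intervals: G2→C#3 = augmented fourth; C#3→E3 = minor third; E3→B3 = perfect fifth.
The smallest is C#3 to E3, a minor third (3 semitones).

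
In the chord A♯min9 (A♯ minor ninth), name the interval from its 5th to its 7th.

minor third

The chord tones of A♯min9 are A♯-C♯-E♯-G♯-B♯.
So we need the interval from E♯ up to G♯.
E♯ up to G♯ is 3 semitones, a half step narrower than a major third, so the interval is minor.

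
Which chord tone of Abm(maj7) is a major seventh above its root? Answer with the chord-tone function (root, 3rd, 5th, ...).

7th

AbmM7 is spelled Ab Cb Eb G.
The root is Ab. A major seventh above Ab is G.
G is the chord's 7th.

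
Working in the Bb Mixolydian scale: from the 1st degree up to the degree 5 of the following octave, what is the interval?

The scale runs Bb C D Eb F G Ab.
So we need the interval from Bb up to F.
Counting 12 letters and 19 half steps from Bb gives a perfect twelfth.

perfect twelfth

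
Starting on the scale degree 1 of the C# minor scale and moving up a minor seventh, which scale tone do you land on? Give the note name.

The scale is C# D# E F# G# A B.
The scale degree 1 is C#; a minor seventh above that is B — scale degree 7.

B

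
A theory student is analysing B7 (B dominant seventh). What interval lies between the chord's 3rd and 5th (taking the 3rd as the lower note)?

B dominant seventh is spelled B D# F# A.
So we need the interval from D# up to F#.
D# up to F# is 3 semitones, a half step narrower than a major third, so the interval is minor.

minor 3rd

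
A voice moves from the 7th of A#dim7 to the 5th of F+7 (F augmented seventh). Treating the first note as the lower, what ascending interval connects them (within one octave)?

augmented 4th

The 7th of A#dim7 is G; the 5th of F+7 (F augmented seventh) is C#.
4 letter names make it a fourth; at 6 semitones (a half step wider than perfect) the quality is augmented.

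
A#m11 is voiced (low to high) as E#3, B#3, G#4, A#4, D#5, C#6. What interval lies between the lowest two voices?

Those voices are E#3 and B#3.
E# up to B# spans 5 letter names and 7 semitones — a perfect fifth.

perfect fifth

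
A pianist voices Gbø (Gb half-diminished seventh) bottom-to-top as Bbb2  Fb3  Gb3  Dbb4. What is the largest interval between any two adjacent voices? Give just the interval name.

perfect fifth

Adjacent intervals: Bbb2→Fb3 = perfect fifth; Fb3→Gb3 = major second; Gb3→Dbb4 = diminished fifth.
The largest is Bbb2 to Fb3, a perfect fifth (7 semitones).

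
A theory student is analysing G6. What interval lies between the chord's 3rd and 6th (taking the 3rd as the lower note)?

P4

G6 (G major sixth): G B D E.
3rd = B; 6th = E.
B up to E spans 4 letter names and 5 semitones — a perfect fourth.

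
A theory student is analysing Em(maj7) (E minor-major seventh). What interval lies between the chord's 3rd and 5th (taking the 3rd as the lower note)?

E minor-major seventh: E, G, B, D#.
3rd = G; 5th = B.
Counting 3 letters and 4 half steps from G gives a major third.

major third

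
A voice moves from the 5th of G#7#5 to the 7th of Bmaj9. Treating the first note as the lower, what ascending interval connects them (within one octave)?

diminished fifth

G#7#5 has D## as its 5th, and Bmaj9 has A# as its 7th.
5 letter names make it a fifth; at 6 semitones (a half step narrower than perfect) the quality is diminished.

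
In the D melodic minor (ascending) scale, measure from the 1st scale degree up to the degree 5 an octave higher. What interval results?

The scale runs D E F G A B C#.
1st scale degree = D; 5th degree (up an octave) = A.
Counting 12 letters and 19 half steps from D gives a perfect twelfth.

perfect twelfth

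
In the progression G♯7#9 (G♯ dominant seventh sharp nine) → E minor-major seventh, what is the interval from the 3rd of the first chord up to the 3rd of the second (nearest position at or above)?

diminished sixth

The 3rd of G♯7#9 (G♯ dominant seventh sharp nine) is B♯; the 3rd of E minor-major seventh is G.
B♯ up to G is 7 semitones, a whole step narrower than a major sixth, so the interval is diminished.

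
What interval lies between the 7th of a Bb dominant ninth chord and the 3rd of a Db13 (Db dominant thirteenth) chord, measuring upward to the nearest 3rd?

major 6th

The 7th of Bb dominant ninth is Ab; the 3rd of Db13 (Db dominant thirteenth) is F.
From Ab to F is 9 semitones, exactly the major sixth.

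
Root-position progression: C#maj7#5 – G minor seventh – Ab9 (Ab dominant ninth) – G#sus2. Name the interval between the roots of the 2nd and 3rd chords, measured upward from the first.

minor second

The roots are G and Ab.
G up to Ab is 1 semitone, a half step narrower than a major second, so the interval is minor.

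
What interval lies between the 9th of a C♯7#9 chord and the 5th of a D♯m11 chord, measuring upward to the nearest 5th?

diminished fifth

C♯7#9 has D𝄪 as its 9th, and D♯m11 has A♯ as its 5th.
D𝄪 up to A♯ is 6 semitones, a half step narrower than a perfect fifth, so the interval is diminished.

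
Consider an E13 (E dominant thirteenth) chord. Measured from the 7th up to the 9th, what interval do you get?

E13 (E dominant thirteenth) is spelled E-G#-B-D-F#-C#.
That puts D below F#.
D up to F# spans 3 letter names and 4 semitones — a major third.

major third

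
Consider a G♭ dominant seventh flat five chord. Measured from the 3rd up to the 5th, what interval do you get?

d3

Spelling the chord: G♭ B♭ D𝄫 F♭.
The 3rd is B♭ and the 5th is D𝄫.
From B♭ to D𝄫: 2 semitones over a third = diminished.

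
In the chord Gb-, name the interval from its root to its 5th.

The chord tones of Gb- are Gb–Bbb–Db.
The root is Gb and the 5th is Db.
From Gb to Db is 7 semitones, exactly the perfect fifth.

perfect 5th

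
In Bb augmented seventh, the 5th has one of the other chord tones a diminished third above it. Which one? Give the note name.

Bb7#5 (Bb augmented seventh): Bb–D–F#–Ab.
The 5th is F#. A diminished third above F# is Ab.
Ab is the chord's 7th.

Ab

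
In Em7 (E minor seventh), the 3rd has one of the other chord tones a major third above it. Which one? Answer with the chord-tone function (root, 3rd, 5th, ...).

The chord tones of Em7 are E-G-B-D.
The 3rd is G. A major third above G is B.
B is the chord's 5th.

5th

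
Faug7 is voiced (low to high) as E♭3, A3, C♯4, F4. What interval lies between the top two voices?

Those voices are C♯4 and F4.
C♯ up to F is 4 semitones, a half step narrower than a perfect fourth, so the interval is diminished.

diminished fourth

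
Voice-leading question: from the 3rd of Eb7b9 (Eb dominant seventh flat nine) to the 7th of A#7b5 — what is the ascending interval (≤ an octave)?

Eb7b9 (Eb dominant seventh flat nine) has G as its 3rd, and A#7b5 has G# as its 7th.
1 letter names make it a unison; at 1 semitone (a half step wider than perfect) the quality is augmented.

augmented unison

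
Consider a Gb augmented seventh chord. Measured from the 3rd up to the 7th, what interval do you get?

diminished 5th

Gb augmented seventh is spelled Gb-Bb-D-Fb.
That puts Bb below Fb.
5 letter names make it a fifth; at 6 semitones (a half step narrower than perfect) the quality is diminished.
That tritone between 3rd and 7th is what gives the dominant seventh its pull toward resolution.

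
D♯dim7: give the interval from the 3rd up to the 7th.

diminished fifth

D♯dim7 is spelled D♯ F♯ A C.
The 3rd is F♯ and the 7th is C.
From F♯ to C: 6 semitones over a fifth = diminished.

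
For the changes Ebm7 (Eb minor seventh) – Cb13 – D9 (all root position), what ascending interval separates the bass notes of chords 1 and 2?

minor 6th

The roots are Eb and Cb.
Eb up to Cb is 8 semitones, a half step narrower than a major sixth, so the interval is minor.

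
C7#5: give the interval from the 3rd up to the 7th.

diminished fifth

Spelling the chord: C–E–G♯–B♭.
The 3rd is E and the 7th is B♭.
E up to B♭ is 6 semitones, a half step narrower than a perfect fifth, so the interval is diminished.
This 3–7 tritone is the characteristic tension at the heart of the dominant sound.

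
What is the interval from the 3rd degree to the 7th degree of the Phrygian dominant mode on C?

diminished fifth

Spelling the Phrygian dominant mode on C: C Db E F G Ab Bb.
3rd degree = E; degree 7 = Bb.
From E to Bb: 6 semitones over a fifth = diminished.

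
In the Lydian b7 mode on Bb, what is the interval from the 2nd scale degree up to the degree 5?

perfect fourth

Bb lydian dominant: Bb C D E F G Ab.
2nd scale degree = C; 5th scale degree = F.
From C to F is 5 semitones, exactly the perfect fourth.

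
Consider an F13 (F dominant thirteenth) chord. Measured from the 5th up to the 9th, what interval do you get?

The chord tones of F13 (F dominant thirteenth) are F A C Eb G D.
5th = C; 9th = G.
From C to G is 7 semitones, exactly the perfect fifth.

perfect 5th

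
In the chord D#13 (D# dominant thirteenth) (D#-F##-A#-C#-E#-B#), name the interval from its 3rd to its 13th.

That puts F## below B#.
From F## to B# is 17 semitones, exactly the perfect eleventh.

P11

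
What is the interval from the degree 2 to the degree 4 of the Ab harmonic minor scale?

Ab harmonic minor: Ab Bb Cb Db Eb Fb G.
That puts Bb below Db.
From Bb to Db: 3 semitones over a third = minor.

minor third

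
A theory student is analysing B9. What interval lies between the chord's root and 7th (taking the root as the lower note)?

The chord tones of B9 are B-D#-F#-A-C#.
Root = B; 7th = A.
From B to A: 10 semitones over a seventh = minor.

minor seventh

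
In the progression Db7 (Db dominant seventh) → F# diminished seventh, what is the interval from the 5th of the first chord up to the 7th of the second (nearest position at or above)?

The 5th of Db7 (Db dominant seventh) is Ab; the 7th of F# diminished seventh is Eb.
From Ab to Eb is 7 semitones, exactly the perfect fifth.

perfect fifth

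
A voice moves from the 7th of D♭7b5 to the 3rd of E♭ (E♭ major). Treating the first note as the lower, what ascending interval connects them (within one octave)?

The 7th of D♭7b5 is C♭; the 3rd of E♭ (E♭ major) is G.
5 letter names make it a fifth; at 8 semitones (a half step wider than perfect) the quality is augmented.

augmented 5th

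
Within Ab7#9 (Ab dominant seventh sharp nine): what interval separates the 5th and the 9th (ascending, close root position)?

Ab7#9 is spelled Ab C Eb Gb B.
That puts Eb below B.
Eb up to B is 8 semitones, a half step wider than a perfect fifth, so the interval is augmented.

augmented fifth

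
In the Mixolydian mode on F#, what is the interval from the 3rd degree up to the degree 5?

F# mixolydian: F# G# A# B C# D# E.
So we need the interval from A# up to C#.
3 letter names make it a third; at 3 semitones (a half step narrower than major) the quality is minor.

minor third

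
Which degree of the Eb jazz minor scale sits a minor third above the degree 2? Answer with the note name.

Ab

The scale is Eb F Gb Ab Bb C D.
The degree 2 is F; a minor third above that is Ab — scale degree 4.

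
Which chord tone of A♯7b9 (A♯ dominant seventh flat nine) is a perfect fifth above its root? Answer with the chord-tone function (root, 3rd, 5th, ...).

5th

Spelling the chord: A♯-C𝄪-E♯-G♯-B.
The root is A♯. A perfect fifth above A♯ is E♯.
E♯ is the chord's 5th.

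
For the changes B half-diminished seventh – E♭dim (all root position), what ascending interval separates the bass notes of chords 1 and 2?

The roots are B and E♭.
B up to E♭ is 4 semitones, a half step narrower than a perfect fourth, so the interval is diminished.

diminished fourth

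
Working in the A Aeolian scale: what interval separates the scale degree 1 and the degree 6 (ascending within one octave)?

minor 6th

The scale runs A B C D E F G.
That puts A below F.
From A to F: 8 semitones over a sixth = minor.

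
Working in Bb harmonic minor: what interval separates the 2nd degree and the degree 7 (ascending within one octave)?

major sixth

Bb harmonic minor: Bb C Db Eb F Gb A.
2nd degree = C; degree 7 = A.
From C to A is 9 semitones, exactly the major sixth.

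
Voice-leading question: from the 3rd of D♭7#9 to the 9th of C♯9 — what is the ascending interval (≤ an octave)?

augmented sixth

D♭7#9 has F as its 3rd, and C♯9 has D♯ as its 9th.
From F to D♯: 10 semitones over a sixth = augmented.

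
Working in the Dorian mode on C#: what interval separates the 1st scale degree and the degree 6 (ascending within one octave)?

The scale runs C# D# E F# G# A# B.
That puts C# below A#.
From C# to A# is 9 semitones, exactly the major sixth.

M6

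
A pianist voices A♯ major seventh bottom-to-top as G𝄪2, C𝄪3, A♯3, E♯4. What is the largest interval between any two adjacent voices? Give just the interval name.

minor sixth

Adjacent intervals: G𝄪2→C𝄪3 = perfect fourth; C𝄪3→A♯3 = minor sixth; A♯3→E♯4 = perfect fifth.
The largest is C𝄪3 to A♯3, a minor sixth (8 semitones).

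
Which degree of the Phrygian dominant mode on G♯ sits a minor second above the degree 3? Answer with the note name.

The scale is G♯ A B♯ C♯ D♯ E F♯.
The degree 3 is B♯; a minor second above that is C♯ — scale degree 4.

C#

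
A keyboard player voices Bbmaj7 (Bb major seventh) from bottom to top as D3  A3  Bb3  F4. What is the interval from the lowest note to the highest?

The outer voices are D3 and F4.
D up to F is 15 semitones, a half step narrower than a major tenth, so the interval is minor.

minor tenth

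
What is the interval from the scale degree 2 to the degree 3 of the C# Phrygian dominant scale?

C# phrygian dominant: C# D E# F# G# A B.
Scale degree 2 = D; degree 3 = E#.
2 letter names make it a second; at 3 semitones (a half step wider than major) the quality is augmented.

augmented 2nd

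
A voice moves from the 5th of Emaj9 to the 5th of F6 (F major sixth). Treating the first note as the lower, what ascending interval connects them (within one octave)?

m2

Emaj9 has B as its 5th, and F6 (F major sixth) has C as its 5th.
B up to C is 1 semitone, a half step narrower than a major second, so the interval is minor.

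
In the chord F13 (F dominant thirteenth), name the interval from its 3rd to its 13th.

P11

The chord tones of F13 are F-A-C-E♭-G-D.
The 3rd is A and the 13th is D.
Counting 11 letters and 17 half steps from A gives a perfect eleventh.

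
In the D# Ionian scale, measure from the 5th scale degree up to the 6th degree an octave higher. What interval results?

Spelling the D# Ionian scale: D# E# F## G# A# B# C##.
The 5th scale degree is A# and the 6th degree (up an octave) is B#.
Counting 9 letters and 14 half steps from A# gives a major ninth.

M9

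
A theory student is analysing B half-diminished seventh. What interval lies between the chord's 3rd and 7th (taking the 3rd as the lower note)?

Bø7 is spelled B–D–F–A.
That puts D below A.
From D to A is 7 semitones, exactly the perfect fifth.

perfect fifth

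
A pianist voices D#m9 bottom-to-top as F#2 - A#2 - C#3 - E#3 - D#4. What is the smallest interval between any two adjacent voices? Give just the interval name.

minor third

Adjacent intervals: F#2→A#2 = major third; A#2→C#3 = minor third; C#3→E#3 = major third; E#3→D#4 = minor seventh.
The smallest is A#2 to C#3, a minor third (3 semitones).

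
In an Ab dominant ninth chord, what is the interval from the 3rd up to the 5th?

The chord tones of Ab9 are Ab, C, Eb, Gb, Bb.
That puts C below Eb.
From C to Eb: 3 semitones over a third = minor.

minor third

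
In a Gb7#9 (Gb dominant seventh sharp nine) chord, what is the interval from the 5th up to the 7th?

Gb7#9: Gb–Bb–Db–Fb–A.
So we need the interval from Db up to Fb.
Db up to Fb is 3 semitones, a half step narrower than a major third, so the interval is minor.

minor third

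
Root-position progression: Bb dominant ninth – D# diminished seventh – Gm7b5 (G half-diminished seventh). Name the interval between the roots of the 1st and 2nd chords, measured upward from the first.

The roots are Bb and D#.
Bb up to D# is 5 semitones, a half step wider than a major third, so the interval is augmented.

augmented third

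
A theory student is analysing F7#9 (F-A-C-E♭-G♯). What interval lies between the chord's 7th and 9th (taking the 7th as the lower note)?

That puts E♭ below G♯.
From E♭ to G♯: 5 semitones over a third = augmented.

augmented third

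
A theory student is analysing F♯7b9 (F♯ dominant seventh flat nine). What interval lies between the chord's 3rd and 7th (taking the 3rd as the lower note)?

diminished 5th

F♯ dominant seventh flat nine: F♯, A♯, C♯, E, G.
3rd = A♯; 7th = E.
From A♯ to E: 6 semitones over a fifth = diminished.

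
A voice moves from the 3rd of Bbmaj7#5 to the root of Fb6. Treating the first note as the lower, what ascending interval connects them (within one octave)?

diminished third

Bbmaj7#5 has D as its 3rd, and Fb6 has Fb as its root.
From D to Fb: 2 semitones over a third = diminished.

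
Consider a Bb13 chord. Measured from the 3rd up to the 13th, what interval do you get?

perfect eleventh

Spelling the chord: Bb-D-F-Ab-C-G.
3rd = D; 13th = G.
Counting 11 letters and 17 half steps from D gives a perfect eleventh.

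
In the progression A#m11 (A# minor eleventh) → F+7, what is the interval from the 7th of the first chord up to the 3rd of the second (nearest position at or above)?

A#m11 (A# minor eleventh) has G# as its 7th, and F+7 has A as its 3rd.
From G# to A: 1 semitone over a second = minor.

m2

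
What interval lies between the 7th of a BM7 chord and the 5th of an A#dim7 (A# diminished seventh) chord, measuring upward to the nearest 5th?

d5

The 7th of BM7 is A#; the 5th of A#dim7 (A# diminished seventh) is E.
From A# to E: 6 semitones over a fifth = diminished.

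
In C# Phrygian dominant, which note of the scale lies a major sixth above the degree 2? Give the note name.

The scale is C# D E# F# G# A B.
The degree 2 is D; a major sixth above that is B — scale degree 7.

B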